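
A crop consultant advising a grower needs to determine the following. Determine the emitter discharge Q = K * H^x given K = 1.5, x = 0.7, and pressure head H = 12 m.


Q = K * H^x
  = 1.5 * 12^0.7
  = 1.5 * 5.6941
  = 8.54 L/h


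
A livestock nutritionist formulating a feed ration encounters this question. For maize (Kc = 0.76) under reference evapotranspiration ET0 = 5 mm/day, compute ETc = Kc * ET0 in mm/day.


ETc = Kc * ET0
    = 0.76 * 5
    = 3.80 mm/day


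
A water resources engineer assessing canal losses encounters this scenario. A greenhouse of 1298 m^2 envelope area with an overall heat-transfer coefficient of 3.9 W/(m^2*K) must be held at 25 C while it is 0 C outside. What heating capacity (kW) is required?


dT = 25 - (0) = 25 K
Q = U * A * dT
  = 3.9 * 1298 * 25
  = 126555 W = 126.56 kW


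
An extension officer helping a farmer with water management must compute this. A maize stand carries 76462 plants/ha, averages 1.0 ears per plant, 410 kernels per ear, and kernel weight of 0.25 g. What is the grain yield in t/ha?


Y = density * ears * kernels * kw
  = 76462 * 1.0 * 410 * 0.25 g/ha
  = 7837355 g/ha
  = 7837.36 kg/ha = 7.84 t/ha


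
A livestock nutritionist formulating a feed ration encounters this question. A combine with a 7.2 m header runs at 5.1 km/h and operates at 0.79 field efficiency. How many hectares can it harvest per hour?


C = w * v * eta_f / 10
  = 7.2 * 5.1 * 0.79 / 10
  = 29.01 / 10
  = 2.90 ha/h


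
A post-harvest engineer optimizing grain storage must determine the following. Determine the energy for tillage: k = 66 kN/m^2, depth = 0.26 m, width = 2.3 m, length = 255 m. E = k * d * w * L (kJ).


E = k * d * w * L
  = 66 * 0.26 * 2.3 * 255
  = 10064.34 kJ


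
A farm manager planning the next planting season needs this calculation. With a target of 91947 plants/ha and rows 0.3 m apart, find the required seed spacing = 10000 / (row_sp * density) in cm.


spacing = 10000 / (row_sp * density)
        = 10000 / (0.3 * 91947)
        = 10000 / 27584.10
        = 0.36253 m = 36.25 cm


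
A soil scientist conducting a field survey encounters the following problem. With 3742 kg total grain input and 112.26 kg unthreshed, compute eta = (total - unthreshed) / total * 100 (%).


eta = (total - unthreshed) / total * 100
    = (3742 - 112.26) / 3742 * 100
    = 3629.74 / 3742 * 100
    = 97%


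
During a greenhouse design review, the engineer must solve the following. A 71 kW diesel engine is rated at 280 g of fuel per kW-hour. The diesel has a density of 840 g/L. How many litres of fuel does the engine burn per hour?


FC = P * BSFC / rho_fuel
   = 71 * 280 / 840
   = 19880 / 840
   = 23.67 L/h


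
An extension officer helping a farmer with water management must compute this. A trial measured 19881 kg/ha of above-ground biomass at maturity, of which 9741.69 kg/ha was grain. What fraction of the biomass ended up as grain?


HI = grain_yield / biomass
   = 9741.69 / 19881
   = 0.49


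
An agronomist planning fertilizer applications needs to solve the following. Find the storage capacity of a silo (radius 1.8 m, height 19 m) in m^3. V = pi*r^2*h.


V = pi * r^2 * h
  = pi * 1.8^2 * 19
  = pi * 3.24 * 19
  = 193.40 m^3


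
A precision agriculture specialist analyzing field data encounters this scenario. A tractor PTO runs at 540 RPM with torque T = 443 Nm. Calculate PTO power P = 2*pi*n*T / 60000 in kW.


P = 2*pi*n*T / 60000
  = 2*pi * 540 * 443 / 60000
  = 1503063.59 / 60000
  = 25.05 kW


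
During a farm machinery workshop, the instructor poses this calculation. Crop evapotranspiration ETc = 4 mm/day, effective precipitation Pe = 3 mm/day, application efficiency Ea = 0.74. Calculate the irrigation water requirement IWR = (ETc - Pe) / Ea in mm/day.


IWR = (ETc - Pe) / Ea
    = (4 - 3) / 0.74
    = 1 / 0.74
    = 1.35 mm/day


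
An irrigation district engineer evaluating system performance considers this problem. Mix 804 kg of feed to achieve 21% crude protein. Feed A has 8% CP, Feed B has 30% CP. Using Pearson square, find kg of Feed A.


parts_A = CP_b - target = 30 - 21 = 9
parts_B = target - CP_a = 21 - 8 = 13
total_parts = 9 + 13 = 22
Feed A = 804 * 9 / 22 = 328.91 kg
Feed B = 804 * 13 / 22 = 475.09 kg

328.91 kg


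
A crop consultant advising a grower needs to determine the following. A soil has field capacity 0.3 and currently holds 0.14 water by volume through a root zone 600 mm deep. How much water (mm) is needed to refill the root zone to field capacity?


SMD = (FC - theta) * D
    = (0.3 - 0.14) * 600
    = 0.160 * 600
    = 96 mm


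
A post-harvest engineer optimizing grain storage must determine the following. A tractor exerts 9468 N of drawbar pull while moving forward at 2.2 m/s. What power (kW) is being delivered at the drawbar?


P = F * v / 1000
  = 9468 * 2.2 / 1000
  = 20829.60 / 1000
  = 20.83 kW


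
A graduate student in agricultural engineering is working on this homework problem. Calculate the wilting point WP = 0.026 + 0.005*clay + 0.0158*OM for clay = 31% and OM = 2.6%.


WP = 0.026 + 0.005*31 + 0.0158*2.6
   = 0.026 + 0.1550 + 0.0411
   = 0.2221


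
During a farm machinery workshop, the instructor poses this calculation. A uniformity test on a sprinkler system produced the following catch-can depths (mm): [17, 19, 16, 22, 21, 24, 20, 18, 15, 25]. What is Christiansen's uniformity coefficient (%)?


xbar = 197 / 10 = 19.700
sum|xi - xbar| = 27
CU = 100 * (1 - 27 / (10 * 19.700))
   = 100 * (1 - 0.1371)
   = 86.29%


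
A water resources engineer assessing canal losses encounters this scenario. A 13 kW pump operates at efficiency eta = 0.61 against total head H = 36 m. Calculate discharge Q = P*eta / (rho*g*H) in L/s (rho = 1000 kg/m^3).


Q = (P * 1000 * eta) / (rho * g * H)
  = (13 * 1000 * 0.61) / (1000 * 9.81 * 36)
  = 7930 / 353160
  = 0.02245 m^3/s = 22.45 L/s


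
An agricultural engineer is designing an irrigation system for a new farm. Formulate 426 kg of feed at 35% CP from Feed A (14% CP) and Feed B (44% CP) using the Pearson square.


parts_A = CP_b - target = 44 - 35 = 9
parts_B = target - CP_a = 35 - 14 = 21
total_parts = 9 + 21 = 30
Feed A = 426 * 9 / 30 = 127.80 kg
Feed B = 426 * 21 / 30 = 298.20 kg

127.80 kg


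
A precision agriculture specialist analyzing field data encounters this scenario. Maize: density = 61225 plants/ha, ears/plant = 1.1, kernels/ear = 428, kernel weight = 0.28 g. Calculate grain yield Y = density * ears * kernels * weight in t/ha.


Y = density * ears * kernels * kw
  = 61225 * 1.1 * 428 * 0.28 g/ha
  = 8070924.40 g/ha
  = 8070.92 kg/ha = 8.07 t/ha


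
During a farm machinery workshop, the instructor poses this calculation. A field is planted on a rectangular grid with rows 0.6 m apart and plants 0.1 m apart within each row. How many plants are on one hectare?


D = 10000 / (row_sp * plant_sp)
  = 10000 / (0.6 * 0.1)
  = 10000 / 0.0600
  = 166666.67 plants/ha


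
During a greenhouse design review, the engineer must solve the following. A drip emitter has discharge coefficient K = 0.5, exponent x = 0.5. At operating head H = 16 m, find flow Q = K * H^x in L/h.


Q = K * H^x
  = 0.5 * 16^0.5
  = 0.5 * 4
  = 2 L/h


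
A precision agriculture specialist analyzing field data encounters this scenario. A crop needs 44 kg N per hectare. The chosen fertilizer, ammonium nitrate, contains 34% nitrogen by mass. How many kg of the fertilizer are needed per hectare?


Rate = N_required / (N_content / 100)
     = 44 / (34 / 100)
     = 44 / 0.34
     = 129.41 kg/ha


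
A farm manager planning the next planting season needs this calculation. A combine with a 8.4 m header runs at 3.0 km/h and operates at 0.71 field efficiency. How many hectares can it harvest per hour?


C = w * v * eta_f / 10
  = 8.4 * 3.0 * 0.71 / 10
  = 17.89 / 10
  = 1.79 ha/h


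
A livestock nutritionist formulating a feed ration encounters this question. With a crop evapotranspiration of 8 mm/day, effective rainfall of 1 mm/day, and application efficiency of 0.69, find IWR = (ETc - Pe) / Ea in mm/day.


IWR = (ETc - Pe) / Ea
    = (8 - 1) / 0.69
    = 7 / 0.69
    = 10.14 mm/day


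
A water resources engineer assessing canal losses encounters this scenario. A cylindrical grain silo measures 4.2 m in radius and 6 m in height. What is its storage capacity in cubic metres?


V = pi * r^2 * h
  = pi * 4.2^2 * 6
  = pi * 17.64 * 6
  = 332.51 m^3


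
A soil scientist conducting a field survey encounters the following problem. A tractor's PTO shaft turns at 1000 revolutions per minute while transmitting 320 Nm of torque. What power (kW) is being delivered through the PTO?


P = 2*pi*n*T / 60000
  = 2*pi * 1000 * 320 / 60000
  = 2010619.30 / 60000
  = 33.51 kW


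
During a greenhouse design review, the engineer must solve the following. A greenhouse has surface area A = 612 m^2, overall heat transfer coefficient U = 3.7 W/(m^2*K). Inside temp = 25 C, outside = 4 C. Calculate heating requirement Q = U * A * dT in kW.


dT = 25 - (4) = 21 K
Q = U * A * dT
  = 3.7 * 612 * 21
  = 47552.40 W = 47.55 kW


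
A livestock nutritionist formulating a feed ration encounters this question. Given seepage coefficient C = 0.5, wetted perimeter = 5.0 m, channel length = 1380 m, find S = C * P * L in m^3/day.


S = C * P * L
  = 0.5 * 5.0 * 1380
  = 3450 m^3/day


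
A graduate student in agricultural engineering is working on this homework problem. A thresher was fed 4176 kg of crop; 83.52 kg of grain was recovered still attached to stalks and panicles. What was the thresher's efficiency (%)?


eta = (total - unthreshed) / total * 100
    = (4176 - 83.52) / 4176 * 100
    = 4092.48 / 4176 * 100
    = 98%


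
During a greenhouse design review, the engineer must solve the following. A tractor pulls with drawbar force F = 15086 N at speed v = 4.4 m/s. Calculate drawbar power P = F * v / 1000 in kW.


P = F * v / 1000
  = 15086 * 4.4 / 1000
  = 66378.40 / 1000
  = 66.38 kW


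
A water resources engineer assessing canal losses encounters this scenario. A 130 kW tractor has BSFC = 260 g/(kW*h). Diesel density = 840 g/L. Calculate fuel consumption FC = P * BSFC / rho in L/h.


FC = P * BSFC / rho_fuel
   = 130 * 260 / 840
   = 33800 / 840
   = 40.24 L/h


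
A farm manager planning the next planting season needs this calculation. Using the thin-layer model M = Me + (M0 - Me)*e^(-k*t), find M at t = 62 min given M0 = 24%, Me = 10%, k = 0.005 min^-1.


M = Me + (M0 - Me) * e^(-k*t)
  = 10 + (24 - 10) * e^(-0.005*62)
  = 10 + 14 * e^(-0.310)
  = 10 + 14 * 0.73345
  = 10 + 10.2683
  = 20.27%


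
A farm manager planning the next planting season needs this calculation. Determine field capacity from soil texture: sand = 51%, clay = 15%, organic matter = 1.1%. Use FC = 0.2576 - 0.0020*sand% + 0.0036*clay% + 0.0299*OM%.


FC = 0.2576 - 0.0020*51 + 0.0036*15 + 0.0299*1.1
   = 0.2576 - 0.1020 + 0.0540 + 0.0329
   = 0.2425


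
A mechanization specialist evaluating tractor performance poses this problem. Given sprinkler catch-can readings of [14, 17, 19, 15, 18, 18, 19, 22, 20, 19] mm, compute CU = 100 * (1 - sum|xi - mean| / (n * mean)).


xbar = 181 / 10 = 18.100
sum|xi - xbar| = 17
CU = 100 * (1 - 17 / (10 * 18.100))
   = 100 * (1 - 0.0939)
   = 90.61%


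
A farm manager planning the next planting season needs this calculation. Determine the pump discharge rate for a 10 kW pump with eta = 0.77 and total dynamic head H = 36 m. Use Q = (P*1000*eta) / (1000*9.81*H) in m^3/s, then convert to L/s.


Q = (P * 1000 * eta) / (rho * g * H)
  = (10 * 1000 * 0.77) / (1000 * 9.81 * 36)
  = 7700 / 353160
  = 0.02180 m^3/s = 21.80 L/s


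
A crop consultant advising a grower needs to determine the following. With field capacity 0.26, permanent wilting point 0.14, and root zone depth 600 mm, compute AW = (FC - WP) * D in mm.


AW = (FC - WP) * D
   = (0.26 - 0.14) * 600
   = 0.12 * 600
   = 72 mm


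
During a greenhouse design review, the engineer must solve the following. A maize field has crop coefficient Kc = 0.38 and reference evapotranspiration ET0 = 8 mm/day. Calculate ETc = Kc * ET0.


ETc = Kc * ET0
    = 0.38 * 8
    = 3.04 mm/day


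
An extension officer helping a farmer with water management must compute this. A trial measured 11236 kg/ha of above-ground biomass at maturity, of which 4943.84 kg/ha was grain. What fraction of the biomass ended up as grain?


HI = grain_yield / biomass
   = 4943.84 / 11236
   = 0.44


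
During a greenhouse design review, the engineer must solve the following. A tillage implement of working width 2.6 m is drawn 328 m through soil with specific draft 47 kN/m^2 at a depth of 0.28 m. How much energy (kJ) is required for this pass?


E = k * d * w * L
  = 47 * 0.28 * 2.6 * 328
  = 11222.85 kJ


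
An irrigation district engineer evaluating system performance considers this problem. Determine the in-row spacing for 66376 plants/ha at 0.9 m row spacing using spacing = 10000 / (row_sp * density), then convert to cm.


spacing = 10000 / (row_sp * density)
        = 10000 / (0.9 * 66376)
        = 10000 / 59738.40
        = 0.16740 m = 16.74 cm


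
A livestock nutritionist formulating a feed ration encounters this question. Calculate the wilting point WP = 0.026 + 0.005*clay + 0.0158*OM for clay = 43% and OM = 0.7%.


WP = 0.026 + 0.005*43 + 0.0158*0.7
   = 0.026 + 0.2150 + 0.0111
   = 0.2521


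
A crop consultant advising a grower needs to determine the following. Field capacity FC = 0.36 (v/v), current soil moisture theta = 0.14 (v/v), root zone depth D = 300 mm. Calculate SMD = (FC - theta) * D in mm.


SMD = (FC - theta) * D
    = (0.36 - 0.14) * 300
    = 0.220 * 300
    = 66 mm


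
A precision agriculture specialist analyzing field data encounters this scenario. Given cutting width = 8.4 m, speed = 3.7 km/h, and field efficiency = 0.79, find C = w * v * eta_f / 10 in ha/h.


C = w * v * eta_f / 10
  = 8.4 * 3.7 * 0.79 / 10
  = 24.55 / 10
  = 2.46 ha/h


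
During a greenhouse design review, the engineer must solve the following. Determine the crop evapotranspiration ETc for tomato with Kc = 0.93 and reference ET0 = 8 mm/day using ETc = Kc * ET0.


ETc = Kc * ET0
    = 0.93 * 8
    = 7.44 mm/day


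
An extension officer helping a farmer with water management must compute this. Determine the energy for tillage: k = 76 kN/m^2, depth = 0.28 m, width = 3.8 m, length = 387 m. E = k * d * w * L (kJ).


E = k * d * w * L
  = 76 * 0.28 * 3.8 * 387
  = 31294.37 kJ


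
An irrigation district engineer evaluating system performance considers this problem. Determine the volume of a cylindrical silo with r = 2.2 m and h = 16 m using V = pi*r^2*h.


V = pi * r^2 * h
  = pi * 2.2^2 * 16
  = pi * 4.84 * 16
  = 243.28 m^3


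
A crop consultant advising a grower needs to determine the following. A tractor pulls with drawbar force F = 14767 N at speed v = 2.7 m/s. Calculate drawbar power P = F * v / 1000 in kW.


P = F * v / 1000
  = 14767 * 2.7 / 1000
  = 39870.90 / 1000
  = 39.87 kW


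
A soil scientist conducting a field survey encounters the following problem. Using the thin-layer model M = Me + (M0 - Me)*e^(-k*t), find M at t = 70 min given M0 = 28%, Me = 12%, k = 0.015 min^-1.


M = Me + (M0 - Me) * e^(-k*t)
  = 12 + (28 - 12) * e^(-0.015*70)
  = 12 + 16 * e^(-1.050)
  = 12 + 16 * 0.34994
  = 12 + 5.5990
  = 17.60%


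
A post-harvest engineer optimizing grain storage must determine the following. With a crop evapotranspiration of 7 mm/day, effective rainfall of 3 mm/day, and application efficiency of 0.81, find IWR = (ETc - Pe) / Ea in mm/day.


IWR = (ETc - Pe) / Ea
    = (7 - 3) / 0.81
    = 4 / 0.81
    = 4.94 mm/day


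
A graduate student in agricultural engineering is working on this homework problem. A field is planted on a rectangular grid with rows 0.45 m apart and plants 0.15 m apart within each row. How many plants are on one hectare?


D = 10000 / (row_sp * plant_sp)
  = 10000 / (0.45 * 0.15)
  = 10000 / 0.0675
  = 148148.15 plants/ha


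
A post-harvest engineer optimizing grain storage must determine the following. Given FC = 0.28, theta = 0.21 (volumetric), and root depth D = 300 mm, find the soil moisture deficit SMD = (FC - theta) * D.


SMD = (FC - theta) * D
    = (0.28 - 0.21) * 300
    = 0.070 * 300
    = 21 mm


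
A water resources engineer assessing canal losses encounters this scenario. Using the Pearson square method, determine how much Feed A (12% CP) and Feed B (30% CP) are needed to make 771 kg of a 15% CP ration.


parts_A = CP_b - target = 30 - 15 = 15
parts_B = target - CP_a = 15 - 12 = 3
total_parts = 15 + 3 = 18
Feed A = 771 * 15 / 18 = 642.50 kg
Feed B = 771 * 3 / 18 = 128.50 kg

642.50 kg


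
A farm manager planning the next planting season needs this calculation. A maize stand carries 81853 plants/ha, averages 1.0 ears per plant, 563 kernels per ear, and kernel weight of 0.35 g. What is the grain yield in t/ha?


Y = density * ears * kernels * kw
  = 81853 * 1.0 * 563 * 0.35 g/ha
  = 16129133.65 g/ha
  = 16129.13 kg/ha = 16.13 t/ha


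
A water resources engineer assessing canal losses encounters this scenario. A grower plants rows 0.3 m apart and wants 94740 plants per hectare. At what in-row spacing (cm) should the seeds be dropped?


spacing = 10000 / (row_sp * density)
        = 10000 / (0.3 * 94740)
        = 10000 / 28422
        = 0.35184 m = 35.18 cm


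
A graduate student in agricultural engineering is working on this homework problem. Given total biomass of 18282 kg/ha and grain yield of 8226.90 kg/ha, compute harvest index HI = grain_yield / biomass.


HI = grain_yield / biomass
   = 8226.90 / 18282
   = 0.45


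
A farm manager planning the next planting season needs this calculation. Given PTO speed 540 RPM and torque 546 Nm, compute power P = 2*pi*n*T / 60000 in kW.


P = 2*pi*n*T / 60000
  = 2*pi * 540 * 546 / 60000
  = 1852534.36 / 60000
  = 30.88 kW


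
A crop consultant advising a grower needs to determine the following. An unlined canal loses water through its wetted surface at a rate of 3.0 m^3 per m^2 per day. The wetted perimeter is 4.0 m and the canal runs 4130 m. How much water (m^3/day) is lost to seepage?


S = C * P * L
  = 3.0 * 4.0 * 4130
  = 49560 m^3/day


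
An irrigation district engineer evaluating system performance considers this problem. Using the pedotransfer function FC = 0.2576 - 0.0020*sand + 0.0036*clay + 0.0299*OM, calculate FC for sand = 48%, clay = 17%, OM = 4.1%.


FC = 0.2576 - 0.0020*48 + 0.0036*17 + 0.0299*4.1
   = 0.2576 - 0.0960 + 0.0612 + 0.1226
   = 0.3454


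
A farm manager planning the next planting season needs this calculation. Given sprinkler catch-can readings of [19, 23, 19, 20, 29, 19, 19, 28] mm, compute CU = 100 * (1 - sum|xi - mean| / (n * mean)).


xbar = 176 / 8 = 22
sum|xi - xbar| = 28
CU = 100 * (1 - 28 / (8 * 22))
   = 100 * (1 - 0.1591)
   = 84.09%


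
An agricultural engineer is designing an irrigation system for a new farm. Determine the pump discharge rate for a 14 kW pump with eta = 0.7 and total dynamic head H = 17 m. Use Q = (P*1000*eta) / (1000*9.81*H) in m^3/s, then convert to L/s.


Q = (P * 1000 * eta) / (rho * g * H)
  = (14 * 1000 * 0.7) / (1000 * 9.81 * 17)
  = 9800 / 166770
  = 0.05876 m^3/s = 58.76 L/s


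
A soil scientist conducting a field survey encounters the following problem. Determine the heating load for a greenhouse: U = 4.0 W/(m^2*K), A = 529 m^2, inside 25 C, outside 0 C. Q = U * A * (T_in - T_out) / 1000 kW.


dT = 25 - (0) = 25 K
Q = U * A * dT
  = 4.0 * 529 * 25
  = 52900 W = 52.90 kW


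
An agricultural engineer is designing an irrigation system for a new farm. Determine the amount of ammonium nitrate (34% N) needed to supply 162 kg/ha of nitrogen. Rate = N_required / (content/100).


Rate = N_required / (N_content / 100)
     = 162 / (34 / 100)
     = 162 / 0.34
     = 476.47 kg/ha


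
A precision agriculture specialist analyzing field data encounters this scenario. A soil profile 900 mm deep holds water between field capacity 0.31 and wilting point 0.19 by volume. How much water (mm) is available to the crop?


AW = (FC - WP) * D
   = (0.31 - 0.19) * 900
   = 0.12 * 900
   = 108 mm


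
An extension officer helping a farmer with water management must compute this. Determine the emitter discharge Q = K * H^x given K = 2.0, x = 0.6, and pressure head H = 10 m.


Q = K * H^x
  = 2.0 * 10^0.6
  = 2.0 * 3.9811
  = 7.96 L/h


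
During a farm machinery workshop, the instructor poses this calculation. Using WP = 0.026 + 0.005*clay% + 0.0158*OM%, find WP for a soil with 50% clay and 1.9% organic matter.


WP = 0.026 + 0.005*50 + 0.0158*1.9
   = 0.026 + 0.2500 + 0.0300
   = 0.3060


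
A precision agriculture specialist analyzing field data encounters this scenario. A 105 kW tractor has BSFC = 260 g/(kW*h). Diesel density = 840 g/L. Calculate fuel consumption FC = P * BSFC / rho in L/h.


FC = P * BSFC / rho_fuel
   = 105 * 260 / 840
   = 27300 / 840
   = 32.50 L/h


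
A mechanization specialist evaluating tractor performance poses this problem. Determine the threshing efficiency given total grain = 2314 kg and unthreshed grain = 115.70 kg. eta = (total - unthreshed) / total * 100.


eta = (total - unthreshed) / total * 100
    = (2314 - 115.70) / 2314 * 100
    = 2198.30 / 2314 * 100
    = 95%


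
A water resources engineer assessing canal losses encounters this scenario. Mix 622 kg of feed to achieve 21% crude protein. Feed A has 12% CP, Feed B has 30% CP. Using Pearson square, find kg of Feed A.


parts_A = CP_b - target = 30 - 21 = 9
parts_B = target - CP_a = 21 - 12 = 9
total_parts = 9 + 9 = 18
Feed A = 622 * 9 / 18 = 311 kg
Feed B = 622 * 9 / 18 = 311 kg


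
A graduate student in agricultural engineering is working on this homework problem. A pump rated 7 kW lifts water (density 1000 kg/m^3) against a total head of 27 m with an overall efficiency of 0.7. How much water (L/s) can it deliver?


Q = (P * 1000 * eta) / (rho * g * H)
  = (7 * 1000 * 0.7) / (1000 * 9.81 * 27)
  = 4900 / 264870
  = 0.01850 m^3/s = 18.50 L/s


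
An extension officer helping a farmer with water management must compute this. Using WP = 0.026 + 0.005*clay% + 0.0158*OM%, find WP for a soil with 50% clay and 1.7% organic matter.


WP = 0.026 + 0.005*50 + 0.0158*1.7
   = 0.026 + 0.2500 + 0.0269
   = 0.3029


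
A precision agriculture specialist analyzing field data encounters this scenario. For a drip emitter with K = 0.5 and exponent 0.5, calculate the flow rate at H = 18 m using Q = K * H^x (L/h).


Q = K * H^x
  = 0.5 * 18^0.5
  = 0.5 * 4.2426
  = 2.12 L/h


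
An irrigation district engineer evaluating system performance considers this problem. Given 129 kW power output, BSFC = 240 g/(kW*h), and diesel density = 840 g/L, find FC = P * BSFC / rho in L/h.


FC = P * BSFC / rho_fuel
   = 129 * 240 / 840
   = 30960 / 840
   = 36.86 L/h


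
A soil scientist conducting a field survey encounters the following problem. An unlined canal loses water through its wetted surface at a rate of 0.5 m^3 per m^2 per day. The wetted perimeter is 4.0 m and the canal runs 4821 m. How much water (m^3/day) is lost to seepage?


S = C * P * L
  = 0.5 * 4.0 * 4821
  = 9642 m^3/day


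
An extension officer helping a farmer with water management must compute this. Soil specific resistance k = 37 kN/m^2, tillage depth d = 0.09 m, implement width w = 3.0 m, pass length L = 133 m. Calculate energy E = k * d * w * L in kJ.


E = k * d * w * L
  = 37 * 0.09 * 3.0 * 133
  = 1328.67 kJ


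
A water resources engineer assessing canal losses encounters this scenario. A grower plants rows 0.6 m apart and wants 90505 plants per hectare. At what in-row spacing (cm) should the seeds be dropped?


spacing = 10000 / (row_sp * density)
        = 10000 / (0.6 * 90505)
        = 10000 / 54303
        = 0.18415 m = 18.42 cm


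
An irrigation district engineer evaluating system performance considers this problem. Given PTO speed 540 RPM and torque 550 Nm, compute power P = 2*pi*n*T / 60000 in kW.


P = 2*pi*n*T / 60000
  = 2*pi * 540 * 550 / 60000
  = 1866106.04 / 60000
  = 31.10 kW


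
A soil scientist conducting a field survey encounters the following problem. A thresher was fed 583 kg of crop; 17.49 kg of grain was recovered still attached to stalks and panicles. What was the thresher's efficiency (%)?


eta = (total - unthreshed) / total * 100
    = (583 - 17.49) / 583 * 100
    = 565.51 / 583 * 100
    = 97%


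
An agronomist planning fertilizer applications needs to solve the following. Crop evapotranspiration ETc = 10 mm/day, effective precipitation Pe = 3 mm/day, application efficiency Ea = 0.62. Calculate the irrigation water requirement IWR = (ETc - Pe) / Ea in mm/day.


IWR = (ETc - Pe) / Ea
    = (10 - 3) / 0.62
    = 7 / 0.62
    = 11.29 mm/day


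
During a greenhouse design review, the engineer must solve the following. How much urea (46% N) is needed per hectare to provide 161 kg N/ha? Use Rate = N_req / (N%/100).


Rate = N_required / (N_content / 100)
     = 161 / (46 / 100)
     = 161 / 0.46
     = 350 kg/ha


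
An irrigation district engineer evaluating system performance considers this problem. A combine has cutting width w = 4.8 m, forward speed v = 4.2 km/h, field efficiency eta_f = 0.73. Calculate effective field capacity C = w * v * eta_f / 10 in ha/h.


C = w * v * eta_f / 10
  = 4.8 * 4.2 * 0.73 / 10
  = 14.72 / 10
  = 1.47 ha/h


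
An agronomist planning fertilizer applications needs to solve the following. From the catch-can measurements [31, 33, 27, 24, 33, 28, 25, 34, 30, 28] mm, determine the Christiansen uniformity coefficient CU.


xbar = 293 / 10 = 29.300
sum|xi - xbar| = 29
CU = 100 * (1 - 29 / (10 * 29.300))
   = 100 * (1 - 0.0990)
   = 90.10%


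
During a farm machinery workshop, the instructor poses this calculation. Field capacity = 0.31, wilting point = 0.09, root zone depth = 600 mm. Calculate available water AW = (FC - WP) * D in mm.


AW = (FC - WP) * D
   = (0.31 - 0.09) * 600
   = 0.22 * 600
   = 132 mm


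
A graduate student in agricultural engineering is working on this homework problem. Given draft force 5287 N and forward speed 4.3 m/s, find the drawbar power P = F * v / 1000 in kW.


P = F * v / 1000
  = 5287 * 4.3 / 1000
  = 22734.10 / 1000
  = 22.73 kW


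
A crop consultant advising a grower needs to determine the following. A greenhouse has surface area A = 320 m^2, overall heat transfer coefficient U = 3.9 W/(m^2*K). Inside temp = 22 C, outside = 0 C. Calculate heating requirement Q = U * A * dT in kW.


dT = 22 - (0) = 22 K
Q = U * A * dT
  = 3.9 * 320 * 22
  = 27456 W = 27.46 kW


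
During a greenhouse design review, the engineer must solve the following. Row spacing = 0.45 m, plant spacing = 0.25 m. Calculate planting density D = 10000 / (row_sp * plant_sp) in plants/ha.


D = 10000 / (row_sp * plant_sp)
  = 10000 / (0.45 * 0.25)
  = 10000 / 0.1125
  = 88888.89 plants/ha


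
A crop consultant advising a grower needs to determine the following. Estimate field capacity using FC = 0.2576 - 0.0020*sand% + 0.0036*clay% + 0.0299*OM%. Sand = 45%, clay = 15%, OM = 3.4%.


FC = 0.2576 - 0.0020*45 + 0.0036*15 + 0.0299*3.4
   = 0.2576 - 0.0900 + 0.0540 + 0.1017
   = 0.3233


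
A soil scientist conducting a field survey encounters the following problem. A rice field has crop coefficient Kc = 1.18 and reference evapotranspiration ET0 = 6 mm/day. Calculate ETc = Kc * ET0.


ETc = Kc * ET0
    = 1.18 * 6
    = 7.08 mm/day


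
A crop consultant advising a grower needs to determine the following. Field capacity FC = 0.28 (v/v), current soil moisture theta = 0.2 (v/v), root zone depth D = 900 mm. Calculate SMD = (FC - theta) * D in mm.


SMD = (FC - theta) * D
    = (0.28 - 0.2) * 900
    = 0.080 * 900
    = 72 mm


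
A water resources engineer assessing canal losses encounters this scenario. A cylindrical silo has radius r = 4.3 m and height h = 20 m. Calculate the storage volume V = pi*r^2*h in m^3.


V = pi * r^2 * h
  = pi * 4.3^2 * 20
  = pi * 18.49 * 20
  = 1161.76 m^3


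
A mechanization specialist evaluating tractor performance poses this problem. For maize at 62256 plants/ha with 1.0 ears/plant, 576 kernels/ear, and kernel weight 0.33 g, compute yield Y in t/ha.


Y = density * ears * kernels * kw
  = 62256 * 1.0 * 576 * 0.33 g/ha
  = 11833620.48 g/ha
  = 11833.62 kg/ha = 11.83 t/ha


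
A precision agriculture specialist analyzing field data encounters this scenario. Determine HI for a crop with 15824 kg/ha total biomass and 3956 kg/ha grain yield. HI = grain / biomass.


HI = grain_yield / biomass
   = 3956 / 15824
   = 0.25


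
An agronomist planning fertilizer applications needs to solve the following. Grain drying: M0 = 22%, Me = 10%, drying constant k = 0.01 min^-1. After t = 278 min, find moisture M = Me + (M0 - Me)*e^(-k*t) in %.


M = Me + (M0 - Me) * e^(-k*t)
  = 10 + (22 - 10) * e^(-0.01*278)
  = 10 + 12 * e^(-2.780)
  = 10 + 12 * 0.06204
  = 10 + 0.7445
  = 10.74%


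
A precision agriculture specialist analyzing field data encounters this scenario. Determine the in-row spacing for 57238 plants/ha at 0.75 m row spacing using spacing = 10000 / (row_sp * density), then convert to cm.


spacing = 10000 / (row_sp * density)
        = 10000 / (0.75 * 57238)
        = 10000 / 42928.50
        = 0.23295 m = 23.29 cm


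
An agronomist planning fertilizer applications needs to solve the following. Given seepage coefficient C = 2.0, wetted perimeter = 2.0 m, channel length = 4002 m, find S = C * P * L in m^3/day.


S = C * P * L
  = 2.0 * 2.0 * 4002
  = 16008 m^3/day


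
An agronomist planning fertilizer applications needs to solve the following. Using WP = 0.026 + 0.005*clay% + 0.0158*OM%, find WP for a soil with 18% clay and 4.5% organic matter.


WP = 0.026 + 0.005*18 + 0.0158*4.5
   = 0.026 + 0.0900 + 0.0711
   = 0.1871


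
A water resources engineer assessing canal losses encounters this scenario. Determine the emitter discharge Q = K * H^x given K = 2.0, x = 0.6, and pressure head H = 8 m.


Q = K * H^x
  = 2.0 * 8^0.6
  = 2.0 * 3.4822
  = 6.96 L/h


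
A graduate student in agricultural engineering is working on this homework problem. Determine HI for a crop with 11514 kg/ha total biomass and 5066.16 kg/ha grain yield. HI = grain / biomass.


HI = grain_yield / biomass
   = 5066.16 / 11514
   = 0.44


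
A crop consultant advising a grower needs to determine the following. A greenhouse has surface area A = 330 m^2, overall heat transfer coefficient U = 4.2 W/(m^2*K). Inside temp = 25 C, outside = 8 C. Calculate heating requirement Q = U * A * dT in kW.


dT = 25 - (8) = 17 K
Q = U * A * dT
  = 4.2 * 330 * 17
  = 23562 W = 23.56 kW


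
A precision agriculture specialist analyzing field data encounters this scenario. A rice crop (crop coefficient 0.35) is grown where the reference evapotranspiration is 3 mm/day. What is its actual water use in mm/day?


ETc = Kc * ET0
    = 0.35 * 3
    = 1.05 mm/day


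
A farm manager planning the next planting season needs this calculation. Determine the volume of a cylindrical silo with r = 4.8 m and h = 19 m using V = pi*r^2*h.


V = pi * r^2 * h
  = pi * 4.8^2 * 19
  = pi * 23.04 * 19
  = 1375.26 m^3


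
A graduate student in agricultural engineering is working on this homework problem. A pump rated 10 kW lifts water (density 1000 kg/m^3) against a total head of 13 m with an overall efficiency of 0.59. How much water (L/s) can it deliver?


Q = (P * 1000 * eta) / (rho * g * H)
  = (10 * 1000 * 0.59) / (1000 * 9.81 * 13)
  = 5900 / 127530
  = 0.04626 m^3/s = 46.26 L/s


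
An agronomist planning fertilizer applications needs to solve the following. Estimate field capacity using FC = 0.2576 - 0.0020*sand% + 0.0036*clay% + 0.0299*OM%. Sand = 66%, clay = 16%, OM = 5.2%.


FC = 0.2576 - 0.0020*66 + 0.0036*16 + 0.0299*5.2
   = 0.2576 - 0.1320 + 0.0576 + 0.1555
   = 0.3387


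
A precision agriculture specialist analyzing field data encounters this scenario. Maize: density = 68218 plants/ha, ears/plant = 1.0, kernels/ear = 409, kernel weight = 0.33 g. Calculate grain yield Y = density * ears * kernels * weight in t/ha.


Y = density * ears * kernels * kw
  = 68218 * 1.0 * 409 * 0.33 g/ha
  = 9207383.46 g/ha
  = 9207.38 kg/ha = 9.21 t/ha


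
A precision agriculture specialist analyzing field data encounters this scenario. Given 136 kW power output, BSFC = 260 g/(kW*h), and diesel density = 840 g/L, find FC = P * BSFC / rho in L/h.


FC = P * BSFC / rho_fuel
   = 136 * 260 / 840
   = 35360 / 840
   = 42.10 L/h


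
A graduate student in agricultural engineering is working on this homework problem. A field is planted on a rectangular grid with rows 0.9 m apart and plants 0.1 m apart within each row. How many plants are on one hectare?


D = 10000 / (row_sp * plant_sp)
  = 10000 / (0.9 * 0.1)
  = 10000 / 0.0900
  = 111111.11 plants/ha


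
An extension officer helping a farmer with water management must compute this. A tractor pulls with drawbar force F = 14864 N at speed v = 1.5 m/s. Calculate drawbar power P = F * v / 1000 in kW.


P = F * v / 1000
  = 14864 * 1.5 / 1000
  = 22296 / 1000
  = 22.30 kW


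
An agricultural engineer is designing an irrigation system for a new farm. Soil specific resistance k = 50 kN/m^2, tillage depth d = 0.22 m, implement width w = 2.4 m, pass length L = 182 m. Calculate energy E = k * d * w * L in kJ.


E = k * d * w * L
  = 50 * 0.22 * 2.4 * 182
  = 4804.80 kJ


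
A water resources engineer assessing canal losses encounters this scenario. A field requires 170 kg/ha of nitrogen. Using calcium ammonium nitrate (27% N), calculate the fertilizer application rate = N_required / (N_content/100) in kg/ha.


Rate = N_required / (N_content / 100)
     = 170 / (27 / 100)
     = 170 / 0.27
     = 629.63 kg/ha


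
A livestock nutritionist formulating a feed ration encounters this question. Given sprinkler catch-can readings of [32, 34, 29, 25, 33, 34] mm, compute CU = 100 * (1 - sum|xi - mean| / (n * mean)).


xbar = 187 / 6 = 31.167
sum|xi - xbar| = 16.667
CU = 100 * (1 - 16.667 / (6 * 31.167))
   = 100 * (1 - 0.0891)
   = 91.09%


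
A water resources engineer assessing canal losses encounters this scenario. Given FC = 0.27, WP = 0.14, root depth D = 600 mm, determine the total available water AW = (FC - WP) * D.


AW = (FC - WP) * D
   = (0.27 - 0.14) * 600
   = 0.13 * 600
   = 78 mm


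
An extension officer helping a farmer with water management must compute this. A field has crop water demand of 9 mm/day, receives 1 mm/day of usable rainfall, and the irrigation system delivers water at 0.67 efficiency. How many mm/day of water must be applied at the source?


IWR = (ETc - Pe) / Ea
    = (9 - 1) / 0.67
    = 8 / 0.67
    = 11.94 mm/day


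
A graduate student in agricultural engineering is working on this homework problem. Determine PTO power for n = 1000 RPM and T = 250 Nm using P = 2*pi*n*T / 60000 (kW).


P = 2*pi*n*T / 60000
  = 2*pi * 1000 * 250 / 60000
  = 1570796.33 / 60000
  = 26.18 kW


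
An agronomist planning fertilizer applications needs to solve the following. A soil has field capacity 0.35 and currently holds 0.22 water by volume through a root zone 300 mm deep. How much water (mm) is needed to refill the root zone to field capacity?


SMD = (FC - theta) * D
    = (0.35 - 0.22) * 300
    = 0.130 * 300
    = 39 mm


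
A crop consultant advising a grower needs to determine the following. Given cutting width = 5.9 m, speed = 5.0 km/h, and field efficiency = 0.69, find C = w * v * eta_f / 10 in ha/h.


C = w * v * eta_f / 10
  = 5.9 * 5.0 * 0.69 / 10
  = 20.36 / 10
  = 2.04 ha/h


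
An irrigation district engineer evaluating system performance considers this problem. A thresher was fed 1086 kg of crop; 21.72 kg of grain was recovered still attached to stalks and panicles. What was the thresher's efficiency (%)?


eta = (total - unthreshed) / total * 100
    = (1086 - 21.72) / 1086 * 100
    = 1064.28 / 1086 * 100
    = 98%


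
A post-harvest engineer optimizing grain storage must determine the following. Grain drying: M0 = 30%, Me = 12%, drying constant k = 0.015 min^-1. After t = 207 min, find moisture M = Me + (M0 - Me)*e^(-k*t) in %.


M = Me + (M0 - Me) * e^(-k*t)
  = 12 + (30 - 12) * e^(-0.015*207)
  = 12 + 18 * e^(-3.105)
  = 12 + 18 * 0.04482
  = 12 + 0.8068
  = 12.81%


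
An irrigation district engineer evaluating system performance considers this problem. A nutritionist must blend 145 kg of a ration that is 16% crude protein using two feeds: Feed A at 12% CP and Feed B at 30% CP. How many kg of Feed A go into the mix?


parts_A = CP_b - target = 30 - 16 = 14
parts_B = target - CP_a = 16 - 12 = 4
total_parts = 14 + 4 = 18
Feed A = 145 * 14 / 18 = 112.78 kg
Feed B = 145 * 4 / 18 = 32.22 kg

112.78 kg


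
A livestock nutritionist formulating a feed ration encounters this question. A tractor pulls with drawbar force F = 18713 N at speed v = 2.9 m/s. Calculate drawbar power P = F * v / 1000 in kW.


P = F * v / 1000
  = 18713 * 2.9 / 1000
  = 54267.70 / 1000
  = 54.27 kW


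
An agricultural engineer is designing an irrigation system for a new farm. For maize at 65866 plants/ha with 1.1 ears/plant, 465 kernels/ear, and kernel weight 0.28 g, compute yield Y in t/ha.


Y = density * ears * kernels * kw
  = 65866 * 1.1 * 465 * 0.28 g/ha
  = 9433328.52 g/ha
  = 9433.33 kg/ha = 9.43 t/ha


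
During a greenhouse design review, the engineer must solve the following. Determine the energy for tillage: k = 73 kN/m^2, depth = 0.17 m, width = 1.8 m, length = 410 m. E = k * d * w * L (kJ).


E = k * d * w * L
  = 73 * 0.17 * 1.8 * 410
  = 9158.58 kJ


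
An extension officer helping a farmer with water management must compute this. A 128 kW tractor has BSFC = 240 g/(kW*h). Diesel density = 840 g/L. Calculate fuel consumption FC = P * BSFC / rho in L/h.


FC = P * BSFC / rho_fuel
   = 128 * 240 / 840
   = 30720 / 840
   = 36.57 L/h


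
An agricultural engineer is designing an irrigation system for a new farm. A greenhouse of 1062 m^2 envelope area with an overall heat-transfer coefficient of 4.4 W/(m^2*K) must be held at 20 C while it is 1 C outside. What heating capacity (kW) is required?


dT = 20 - (1) = 19 K
Q = U * A * dT
  = 4.4 * 1062 * 19
  = 88783.20 W = 88.78 kW


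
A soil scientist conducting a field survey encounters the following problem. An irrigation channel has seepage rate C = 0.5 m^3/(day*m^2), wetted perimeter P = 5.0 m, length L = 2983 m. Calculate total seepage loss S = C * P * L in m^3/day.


S = C * P * L
  = 0.5 * 5.0 * 2983
  = 7457.50 m^3/day


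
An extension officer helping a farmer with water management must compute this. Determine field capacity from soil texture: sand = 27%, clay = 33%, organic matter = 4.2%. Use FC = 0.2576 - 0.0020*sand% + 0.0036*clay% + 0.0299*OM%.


FC = 0.2576 - 0.0020*27 + 0.0036*33 + 0.0299*4.2
   = 0.2576 - 0.0540 + 0.1188 + 0.1256
   = 0.4480


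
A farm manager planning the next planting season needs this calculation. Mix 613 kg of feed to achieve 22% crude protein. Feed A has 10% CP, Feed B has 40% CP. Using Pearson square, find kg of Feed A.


parts_A = CP_b - target = 40 - 22 = 18
parts_B = target - CP_a = 22 - 10 = 12
total_parts = 18 + 12 = 30
Feed A = 613 * 18 / 30 = 367.80 kg
Feed B = 613 * 12 / 30 = 245.20 kg

367.80 kg


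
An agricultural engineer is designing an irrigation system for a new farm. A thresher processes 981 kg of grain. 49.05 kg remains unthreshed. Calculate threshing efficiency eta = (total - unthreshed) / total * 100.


eta = (total - unthreshed) / total * 100
    = (981 - 49.05) / 981 * 100
    = 931.95 / 981 * 100
    = 95%
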